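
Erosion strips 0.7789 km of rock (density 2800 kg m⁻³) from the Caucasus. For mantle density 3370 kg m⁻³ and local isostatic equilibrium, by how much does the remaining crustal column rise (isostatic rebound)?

Unloading: uplift u = e ρ_c/ρ_m = 0.7789 km × 2800/3370 = 0.647 km.

0.647 km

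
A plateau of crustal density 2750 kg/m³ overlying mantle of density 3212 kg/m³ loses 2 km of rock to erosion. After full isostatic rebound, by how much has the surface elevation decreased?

0.288 km

Rebound u = e ρ_c/ρ_m = 2 km × 2750/3212 = 1.712 km.
Net surface drop = e − u = 2 km − 1.712 km = e (ρ_m − ρ_c)/ρ_m = 0.288 km.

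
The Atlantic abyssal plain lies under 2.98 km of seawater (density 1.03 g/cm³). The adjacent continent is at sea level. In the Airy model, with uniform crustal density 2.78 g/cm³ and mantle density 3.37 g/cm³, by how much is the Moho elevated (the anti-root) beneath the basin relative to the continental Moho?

8.84 km

By Archimedes' principle applied to the lithosphere: replacing crust with seawater at the top is compensated by replacing crust with mantle at the base: d (ρ_c − ρ_w) = a (ρ_m − ρ_c).
a = d (ρ_c − ρ_w)/(ρ_m − ρ_c) = 2.98 km × 1.75/0.59 = 8.84 km.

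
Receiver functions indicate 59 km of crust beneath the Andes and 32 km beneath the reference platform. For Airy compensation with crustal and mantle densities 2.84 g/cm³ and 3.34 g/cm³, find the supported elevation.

4.04 km

Excess crust Δ = 59 km − 32 km = 27 km, split between elevation h and root r with h + r = Δ.
Airy balance ρ_c h = (ρ_m − ρ_c) r gives r = h ρ_c/(ρ_m − ρ_c), so h (1 + ρ_c/(ρ_m − ρ_c)) = Δ, i.e. h = Δ (ρ_m − ρ_c)/ρ_m.
h = 27 km × 0.5/3.34 = 4.04 km.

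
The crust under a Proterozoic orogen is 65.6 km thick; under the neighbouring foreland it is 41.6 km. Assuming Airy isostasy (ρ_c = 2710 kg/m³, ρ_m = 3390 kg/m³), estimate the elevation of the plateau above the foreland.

4.81 km

Excess crust Δ = 65.6 km − 41.6 km = 24 km, split between elevation h and root r with h + r = Δ.
Airy balance ρ_c h = (ρ_m − ρ_c) r gives r = h ρ_c/(ρ_m − ρ_c), so h (1 + ρ_c/(ρ_m − ρ_c)) = Δ, i.e. h = Δ (ρ_m − ρ_c)/ρ_m.
h = 24 km × 680/3390 = 4.81 km.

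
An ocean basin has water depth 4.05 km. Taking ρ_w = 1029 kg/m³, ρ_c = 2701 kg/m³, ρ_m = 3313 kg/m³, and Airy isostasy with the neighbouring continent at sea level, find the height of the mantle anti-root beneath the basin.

11.1 km

For local isostatic compensation: replacing crust with seawater at the top is compensated by replacing crust with mantle at the base: d (ρ_c − ρ_w) = a (ρ_m − ρ_c).
a = d (ρ_c − ρ_w)/(ρ_m − ρ_c) = 4.05 km × 1672/612 = 11.1 km.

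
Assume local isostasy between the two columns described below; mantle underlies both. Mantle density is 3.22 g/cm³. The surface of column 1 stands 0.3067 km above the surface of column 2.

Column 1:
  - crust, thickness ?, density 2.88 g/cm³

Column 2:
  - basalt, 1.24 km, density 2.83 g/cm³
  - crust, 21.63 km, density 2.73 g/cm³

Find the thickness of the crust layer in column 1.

35.5 km

Take the compensation level at the base of the deeper column (depth z_c below the surface of column 1) and equate Σ ρ_i t_i down to z_c; mantle fills any gap and the z_c terms cancel.
Column 1: x×2.88 + (z_c − 0 − x)×3.22
Column 2: 0.3067×0 + 1.24×2.83 + 21.63×2.73 + (z_c − 0.3067 − 22.87)×3.22
The z_c×3.22 term appears on both sides and cancels. Collect the known terms of each column as K = Σ(ρt)_known − 3.22 × (depth of known layers): K_1 = 0 − 3.22×0 = 0; K_2 = 62.5591 − 3.22×(0.3067 + 22.87) = −12.069874.
Balance: K_1 − x×(3.22 − 2.88) = K_2, so x = (K_1 − K_2)/(3.22 − 2.88) = 12.0699/0.34 = 35.5 km.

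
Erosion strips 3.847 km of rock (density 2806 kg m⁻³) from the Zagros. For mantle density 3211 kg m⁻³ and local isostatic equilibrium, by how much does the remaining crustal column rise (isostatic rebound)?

3.36 km

Unloading: uplift u = e ρ_c/ρ_m = 3.847 km × 2806/3211 = 3.36 km.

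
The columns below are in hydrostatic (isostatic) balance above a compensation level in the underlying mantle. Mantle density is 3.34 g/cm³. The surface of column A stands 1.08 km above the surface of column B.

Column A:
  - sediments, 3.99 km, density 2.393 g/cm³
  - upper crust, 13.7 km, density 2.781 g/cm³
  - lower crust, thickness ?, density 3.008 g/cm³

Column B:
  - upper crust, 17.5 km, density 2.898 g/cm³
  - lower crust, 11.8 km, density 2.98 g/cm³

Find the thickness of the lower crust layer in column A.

12.5 km

Take the compensation level at the base of the deeper column (depth z_c below the surface of column A) and equate Σ ρ_i t_i down to z_c; mantle fills any gap and the z_c terms cancel.
Column A: 3.99×2.393 + 13.7×2.781 + x×3.008 + (z_c − 17.69 − x)×3.34
Column B: 1.08×0 + 17.5×2.898 + 11.8×2.98 + (z_c − 1.08 − 29.3)×3.34
The z_c×3.34 term appears on both sides and cancels. Collect the known terms of each column as K = Σ(ρt)_known − 3.34 × (depth of known layers): K_A = 47.64777 − 3.34×17.69 = −11.43683; K_B = 85.879 − 3.34×(1.08 + 29.3) = −15.5902.
Balance: K_A − x×(3.34 − 3.008) = K_B, so x = (K_A − K_B)/(3.34 − 3.008) = 4.15337/0.332 = 12.5 km.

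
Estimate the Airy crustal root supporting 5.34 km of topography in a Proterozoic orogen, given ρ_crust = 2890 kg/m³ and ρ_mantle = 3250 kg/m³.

42.9 km

Balancing pressure at the compensation depth: the weight of the topography is balanced by the buoyancy of the root, ρ_c h = (ρ_m − ρ_c) r.
r = h · ρ_c / (ρ_m − ρ_c) = 5.34 km × 2890 / (3250 − 2890) = 42.9 km.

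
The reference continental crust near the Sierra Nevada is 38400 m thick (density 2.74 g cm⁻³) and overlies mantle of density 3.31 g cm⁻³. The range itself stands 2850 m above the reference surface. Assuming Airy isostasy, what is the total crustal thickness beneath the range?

55000 m

Root depth r = h ρ_c / (ρ_m − ρ_c) = 2850 m × 2.74 / 0.57 = 13700 m.
Total thickness = T + h + r = 38400 m + 2850 m + 13700 m = 55000 m.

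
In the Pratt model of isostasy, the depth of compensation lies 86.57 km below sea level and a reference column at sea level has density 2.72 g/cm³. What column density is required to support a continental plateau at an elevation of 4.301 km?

2.59 g/cm³

Pratt balance: ρ_ref D = ρ (D + h).
ρ = ρ_ref D/(D + h) = 2.72 × 86.57 km/(86.57 km + 4.301 km) = 2.59 g/cm³.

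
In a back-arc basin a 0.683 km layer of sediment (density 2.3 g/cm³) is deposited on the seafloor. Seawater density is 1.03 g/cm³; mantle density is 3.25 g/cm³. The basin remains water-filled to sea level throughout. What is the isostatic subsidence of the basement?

Submarine loading: the sediment displaces seawater, and the subsidence is in turn flooded, so s (ρ_m − ρ_w) = t (ρ_sed − ρ_w).
s = 0.683 km × (2.3 − 1.03) / (3.25 − 1.03) = 0.391 km.

0.391 km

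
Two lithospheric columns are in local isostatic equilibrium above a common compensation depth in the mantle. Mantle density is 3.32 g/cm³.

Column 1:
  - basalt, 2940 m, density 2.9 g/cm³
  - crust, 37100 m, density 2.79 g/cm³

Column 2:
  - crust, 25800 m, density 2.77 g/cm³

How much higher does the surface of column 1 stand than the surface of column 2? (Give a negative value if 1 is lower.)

For any compensation level in the mantle, the mantle terms cancel and isostasy reduces to e = (Σt_1 − Σt_2) − (Σ(ρt)_1 − Σ(ρt)_2) / ρ_m.
Σt_1 = 40040 m; Σt_2 = 25800 m; Σ(ρt)_1 = 112035; Σ(ρt)_2 = 71466 (in m·g/cm³).
e = (40040 − 25800) − (112035 − 71466) / 3.32 = 2020 m.

2020 m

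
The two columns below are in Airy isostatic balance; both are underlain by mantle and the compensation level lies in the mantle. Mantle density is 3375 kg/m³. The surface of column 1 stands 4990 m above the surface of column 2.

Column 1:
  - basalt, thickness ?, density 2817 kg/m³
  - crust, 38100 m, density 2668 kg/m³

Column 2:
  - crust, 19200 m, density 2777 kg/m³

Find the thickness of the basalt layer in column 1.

Take the compensation level at the base of the deeper column (depth z_c below the surface of column 1) and equate Σ ρ_i t_i down to z_c; mantle fills any gap and the z_c terms cancel.
Column 1: x×2817 + 38100×2668 + (z_c − 38100 − x)×3375
Column 2: 4990×0 + 19200×2777 + (z_c − 4990 − 19200)×3375
The z_c×3375 term appears on both sides and cancels. Collect the known terms of each column as K = Σ(ρt)_known − 3375 × (depth of known layers): K_1 = 101650800 − 3375×38100 = −26936700; K_2 = 53318400 − 3375×(4990 + 19200) = −28322850.
Balance: K_1 − x×(3375 − 2817) = K_2, so x = (K_1 − K_2)/(3375 − 2817) = 1386150/558 = 2480 m.

2480 m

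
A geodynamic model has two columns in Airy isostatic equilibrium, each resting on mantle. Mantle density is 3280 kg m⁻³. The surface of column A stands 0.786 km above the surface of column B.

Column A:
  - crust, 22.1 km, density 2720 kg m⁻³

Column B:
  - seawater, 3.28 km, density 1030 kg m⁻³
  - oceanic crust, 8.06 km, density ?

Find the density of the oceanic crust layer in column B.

2980 kg m⁻³

Take the compensation level at the base of the deeper column (depth z_c below the surface of column A) and equate Σ ρ_i t_i down to z_c; mantle fills any gap and the z_c terms cancel.
Column A: 22.1×2720 + (z_c − 22.1)×3280
Column B: 0.786×0 + 3.28×1030 + 8.06×ρ + (z_c − 0.786 − 11.34)×3280
The z_c×3280 term appears on both sides and cancels. Collect the known terms of each column as K = Σ(ρt)_known − 3280 × (depth of known layers): K_A = 60112 − 3280×22.1 = −12376; K_B = 3378.4 − 3280×(0.786 + 11.34) = −36394.88.
Balance: K_A = K_B + 8.06×ρ, so ρ = (K_A − K_B)/8.06 = 24018.9/8.06 = 2980 kg m⁻³.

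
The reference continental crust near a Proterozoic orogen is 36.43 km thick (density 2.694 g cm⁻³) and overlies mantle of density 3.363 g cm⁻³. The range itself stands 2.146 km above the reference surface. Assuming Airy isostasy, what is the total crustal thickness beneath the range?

47.2 km

Root depth r = h ρ_c / (ρ_m − ρ_c) = 2.146 km × 2.694 / 0.669 = 8.642 km.
Total thickness = T + h + r = 36.43 km + 2.146 km + 8.642 km = 47.2 km.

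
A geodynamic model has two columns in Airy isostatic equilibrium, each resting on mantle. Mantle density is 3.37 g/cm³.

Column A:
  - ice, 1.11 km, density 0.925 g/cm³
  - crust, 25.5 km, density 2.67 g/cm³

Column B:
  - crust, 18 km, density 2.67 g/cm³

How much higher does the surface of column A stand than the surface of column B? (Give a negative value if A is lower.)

For any compensation level in the mantle, the mantle terms cancel and isostasy reduces to e = (Σt_A − Σt_B) − (Σ(ρt)_A − Σ(ρt)_B) / ρ_m.
Σt_A = 26.61 km; Σt_B = 18 km; Σ(ρt)_A = 69.11175; Σ(ρt)_B = 48.06 (in km·g/cm³).
e = (26.61 − 18) − (69.11175 − 48.06) / 3.37 = 2.36 km.

2.36 km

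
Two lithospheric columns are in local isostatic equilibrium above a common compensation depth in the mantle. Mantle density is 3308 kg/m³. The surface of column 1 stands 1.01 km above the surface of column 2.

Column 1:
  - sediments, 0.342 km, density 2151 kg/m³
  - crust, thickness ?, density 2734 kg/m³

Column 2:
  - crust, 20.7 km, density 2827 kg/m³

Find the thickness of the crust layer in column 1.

Take the compensation level at the base of the deeper column (depth z_c below the surface of column 1) and equate Σ ρ_i t_i down to z_c; mantle fills any gap and the z_c terms cancel.
Column 1: 0.342×2151 + x×2734 + (z_c − 0.342 − x)×3308
Column 2: 1.01×0 + 20.7×2827 + (z_c − 1.01 − 20.7)×3308
The z_c×3308 term appears on both sides and cancels. Collect the known terms of each column as K = Σ(ρt)_known − 3308 × (depth of known layers): K_1 = 735.642 − 3308×0.342 = −395.694; K_2 = 58518.9 − 3308×(1.01 + 20.7) = −13297.78.
Balance: K_1 − x×(3308 − 2734) = K_2, so x = (K_1 − K_2)/(3308 − 2734) = 12902.1/574 = 22.5 km.

22.5 km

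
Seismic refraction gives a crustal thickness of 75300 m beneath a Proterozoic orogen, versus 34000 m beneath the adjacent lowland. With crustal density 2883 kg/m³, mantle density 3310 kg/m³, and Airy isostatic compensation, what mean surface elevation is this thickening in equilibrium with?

Excess crust Δ = 75300 m − 34000 m = 41300 m, split between elevation h and root r with h + r = Δ.
Airy balance ρ_c h = (ρ_m − ρ_c) r gives r = h ρ_c/(ρ_m − ρ_c), so h (1 + ρ_c/(ρ_m − ρ_c)) = Δ, i.e. h = Δ (ρ_m − ρ_c)/ρ_m.
h = 41300 m × 427/3310 = 5330 m.

5330 m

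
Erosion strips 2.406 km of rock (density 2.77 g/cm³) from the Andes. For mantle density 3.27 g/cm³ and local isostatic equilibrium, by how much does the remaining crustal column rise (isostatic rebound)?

Unloading: uplift u = e ρ_c/ρ_m = 2.406 km × 2.77/3.27 = 2.04 km.

2.04 km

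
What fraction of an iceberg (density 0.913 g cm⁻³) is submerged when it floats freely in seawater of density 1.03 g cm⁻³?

Submerged fraction = ρ_obj/ρ_fluid = 0.913/1.03 = 0.886.

0.886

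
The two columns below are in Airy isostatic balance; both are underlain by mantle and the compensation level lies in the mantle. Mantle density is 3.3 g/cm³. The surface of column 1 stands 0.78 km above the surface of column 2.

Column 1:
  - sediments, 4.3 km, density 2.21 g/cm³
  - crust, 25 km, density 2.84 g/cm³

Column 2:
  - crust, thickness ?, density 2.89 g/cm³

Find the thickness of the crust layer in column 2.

33.2 km

Take the compensation level at the base of the deeper column (depth z_c below the surface of column 1) and equate Σ ρ_i t_i down to z_c; mantle fills any gap and the z_c terms cancel.
Column 1: 4.3×2.21 + 25×2.84 + (z_c − 29.3)×3.3
Column 2: 0.78×0 + x×2.89 + (z_c − 0.78 − 0 − x)×3.3
The z_c×3.3 term appears on both sides and cancels. Collect the known terms of each column as K = Σ(ρt)_known − 3.3 × (depth of known layers): K_1 = 80.503 − 3.3×29.3 = −16.187; K_2 = 0 − 3.3×(0.78 + 0) = −2.574.
Balance: K_1 = K_2 − x×(3.3 − 2.89), so x = (K_2 − K_1)/(3.3 − 2.89) = 13.613/0.41 = 33.2 km.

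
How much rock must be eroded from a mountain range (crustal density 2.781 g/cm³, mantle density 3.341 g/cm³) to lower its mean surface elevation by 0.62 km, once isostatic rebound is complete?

3.7 km

Net drop Δ = e − u = e − e ρ_c/ρ_m = e (ρ_m − ρ_c)/ρ_m.
e = Δ ρ_m/(ρ_m − ρ_c) = 0.62 km × 3.341/0.56 = 3.7 km.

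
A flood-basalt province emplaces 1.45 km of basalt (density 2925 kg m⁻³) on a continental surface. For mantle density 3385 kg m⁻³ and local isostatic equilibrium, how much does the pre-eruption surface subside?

Subaerial loading: s = t ρ_load / ρ_m.
s = 1.45 km × 2925/3385 = 1.25 km.

1.25 km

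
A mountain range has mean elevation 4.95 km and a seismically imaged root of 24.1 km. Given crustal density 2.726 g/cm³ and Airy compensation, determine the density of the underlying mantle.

Airy balance: ρ_c h = (ρ_m − ρ_c) r → ρ_m = ρ_c (1 + h/r).
ρ_m = 2.726 × (1 + 4.95 km/24.1 km) = 3.29 g/cm³.

3.29 g/cm³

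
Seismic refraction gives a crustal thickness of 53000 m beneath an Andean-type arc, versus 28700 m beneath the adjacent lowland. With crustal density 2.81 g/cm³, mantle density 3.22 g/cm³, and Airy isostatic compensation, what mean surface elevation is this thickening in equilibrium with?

Excess crust Δ = 53000 m − 28700 m = 24300 m, split between elevation h and root r with h + r = Δ.
Airy balance ρ_c h = (ρ_m − ρ_c) r gives r = h ρ_c/(ρ_m − ρ_c), so h (1 + ρ_c/(ρ_m − ρ_c)) = Δ, i.e. h = Δ (ρ_m − ρ_c)/ρ_m.
h = 24300 m × 0.41/3.22 = 3090 m.

3090 m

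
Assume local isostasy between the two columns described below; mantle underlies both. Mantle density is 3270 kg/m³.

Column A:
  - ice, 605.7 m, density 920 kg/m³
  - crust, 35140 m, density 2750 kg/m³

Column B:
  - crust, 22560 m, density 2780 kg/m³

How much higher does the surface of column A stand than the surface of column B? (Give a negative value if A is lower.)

For any compensation level in the mantle, the mantle terms cancel and isostasy reduces to e = (Σt_A − Σt_B) − (Σ(ρt)_A − Σ(ρt)_B) / ρ_m.
Σt_A = 35745.7 m; Σt_B = 22560 m; Σ(ρt)_A = 97192244; Σ(ρt)_B = 62716800 (in m·kg/m³).
e = (35745.7 − 22560) − (97192244 − 62716800) / 3270 = 2640 m.

2640 m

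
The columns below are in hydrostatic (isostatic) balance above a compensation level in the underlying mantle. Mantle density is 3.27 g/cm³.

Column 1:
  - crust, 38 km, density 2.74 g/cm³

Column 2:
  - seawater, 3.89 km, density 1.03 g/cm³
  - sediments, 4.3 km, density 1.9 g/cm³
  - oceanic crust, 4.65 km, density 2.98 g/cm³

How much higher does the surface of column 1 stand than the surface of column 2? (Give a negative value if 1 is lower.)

For any compensation level in the mantle, the mantle terms cancel and isostasy reduces to e = (Σt_1 − Σt_2) − (Σ(ρt)_1 − Σ(ρt)_2) / ρ_m.
Σt_1 = 38 km; Σt_2 = 12.84 km; Σ(ρt)_1 = 104.12; Σ(ρt)_2 = 26.0337 (in km·g/cm³).
e = (38 − 12.84) − (104.12 − 26.0337) / 3.27 = 1.28 km.

1.28 km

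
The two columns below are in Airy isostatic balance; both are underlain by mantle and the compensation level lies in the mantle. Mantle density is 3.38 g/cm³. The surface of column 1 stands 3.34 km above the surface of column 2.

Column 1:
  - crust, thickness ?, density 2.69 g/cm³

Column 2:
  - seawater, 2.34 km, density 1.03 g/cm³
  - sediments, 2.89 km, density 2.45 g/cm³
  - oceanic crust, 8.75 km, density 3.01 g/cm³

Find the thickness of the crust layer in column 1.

Take the compensation level at the base of the deeper column (depth z_c below the surface of column 1) and equate Σ ρ_i t_i down to z_c; mantle fills any gap and the z_c terms cancel.
Column 1: x×2.69 + (z_c − 0 − x)×3.38
Column 2: 3.34×0 + 2.34×1.03 + 2.89×2.45 + 8.75×3.01 + (z_c − 3.34 − 13.98)×3.38
The z_c×3.38 term appears on both sides and cancels. Collect the known terms of each column as K = Σ(ρt)_known − 3.38 × (depth of known layers): K_1 = 0 − 3.38×0 = 0; K_2 = 35.8282 − 3.38×(3.34 + 13.98) = −22.7134.
Balance: K_1 − x×(3.38 − 2.69) = K_2, so x = (K_1 − K_2)/(3.38 − 2.69) = 22.7134/0.69 = 32.9 km.

32.9 km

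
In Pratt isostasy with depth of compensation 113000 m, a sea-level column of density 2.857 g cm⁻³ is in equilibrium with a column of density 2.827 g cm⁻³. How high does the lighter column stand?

ρ_ref D = ρ (D + h) → h = D (ρ_ref − ρ)/ρ.
h = 113000 m × (2.857 − 2.827)/2.827 = 1200 m.

1200 m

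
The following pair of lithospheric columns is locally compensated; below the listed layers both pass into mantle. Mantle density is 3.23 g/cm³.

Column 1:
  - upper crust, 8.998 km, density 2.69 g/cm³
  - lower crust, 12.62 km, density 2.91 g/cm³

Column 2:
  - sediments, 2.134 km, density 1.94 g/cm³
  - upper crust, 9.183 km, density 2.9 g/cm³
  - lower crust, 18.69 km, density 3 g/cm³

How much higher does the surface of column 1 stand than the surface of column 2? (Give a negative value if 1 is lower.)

−0.367 km

For any compensation level in the mantle, the mantle terms cancel and isostasy reduces to e = (Σt_1 − Σt_2) − (Σ(ρt)_1 − Σ(ρt)_2) / ρ_m.
Σt_1 = 21.618 km; Σt_2 = 30.007 km; Σ(ρt)_1 = 60.92882; Σ(ρt)_2 = 86.84066 (in km·g/cm³).
e = (21.618 − 30.007) − (60.92882 − 86.84066) / 3.23 = −0.367 km.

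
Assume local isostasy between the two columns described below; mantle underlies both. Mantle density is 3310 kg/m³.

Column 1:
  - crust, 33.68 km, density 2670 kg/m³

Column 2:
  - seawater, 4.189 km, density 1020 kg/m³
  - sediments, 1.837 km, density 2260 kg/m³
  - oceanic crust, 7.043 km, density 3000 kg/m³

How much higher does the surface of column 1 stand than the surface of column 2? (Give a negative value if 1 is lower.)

For any compensation level in the mantle, the mantle terms cancel and isostasy reduces to e = (Σt_1 − Σt_2) − (Σ(ρt)_1 − Σ(ρt)_2) / ρ_m.
Σt_1 = 33.68 km; Σt_2 = 13.069 km; Σ(ρt)_1 = 89925.6; Σ(ρt)_2 = 29553.4 (in km·kg/m³).
e = (33.68 − 13.069) − (89925.6 − 29553.4) / 3310 = 2.37 km.

2.37 km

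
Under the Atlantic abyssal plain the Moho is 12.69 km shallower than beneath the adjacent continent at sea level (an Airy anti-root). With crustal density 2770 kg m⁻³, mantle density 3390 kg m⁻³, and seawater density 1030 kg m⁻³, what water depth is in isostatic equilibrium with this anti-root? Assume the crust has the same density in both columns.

Replacing a thickness d of crust by seawater at the top must be balanced by replacing crust with mantle at the base: d (ρ_c − ρ_w) = a (ρ_m − ρ_c).
d = a (ρ_m − ρ_c)/(ρ_c − ρ_w) = 12.69 km × 620/1740 = 4.52 km.

4.52 km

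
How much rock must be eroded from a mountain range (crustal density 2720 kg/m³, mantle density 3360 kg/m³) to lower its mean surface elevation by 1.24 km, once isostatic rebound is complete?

Net drop Δ = e − u = e − e ρ_c/ρ_m = e (ρ_m − ρ_c)/ρ_m.
e = Δ ρ_m/(ρ_m − ρ_c) = 1.24 km × 3360/640 = 6.51 km.

6.51 km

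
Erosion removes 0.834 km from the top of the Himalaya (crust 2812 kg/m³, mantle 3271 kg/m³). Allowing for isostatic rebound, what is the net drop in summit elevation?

0.117 km

Rebound u = e ρ_c/ρ_m = 0.834 km × 2812/3271 = 0.717 km.
Net surface drop = e − u = 0.834 km − 0.717 km = e (ρ_m − ρ_c)/ρ_m = 0.117 km.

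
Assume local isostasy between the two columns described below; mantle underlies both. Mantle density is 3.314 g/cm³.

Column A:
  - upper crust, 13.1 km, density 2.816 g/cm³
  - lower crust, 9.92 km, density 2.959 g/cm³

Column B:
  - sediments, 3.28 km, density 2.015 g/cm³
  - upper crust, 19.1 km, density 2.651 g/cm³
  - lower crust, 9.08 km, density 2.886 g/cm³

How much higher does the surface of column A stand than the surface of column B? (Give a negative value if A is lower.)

−3.25 km

For any compensation level in the mantle, the mantle terms cancel and isostasy reduces to e = (Σt_A − Σt_B) − (Σ(ρt)_A − Σ(ρt)_B) / ρ_m.
Σt_A = 23.02 km; Σt_B = 31.46 km; Σ(ρt)_A = 66.24288; Σ(ρt)_B = 83.44818 (in km·g/cm³).
e = (23.02 − 31.46) − (66.24288 − 83.44818) / 3.314 = −3.25 km.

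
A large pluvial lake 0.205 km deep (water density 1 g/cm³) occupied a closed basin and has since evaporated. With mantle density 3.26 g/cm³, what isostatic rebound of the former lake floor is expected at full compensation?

0.0629 km

u = d ρ_w/ρ_m = 0.205 km × 1/3.26 = 0.0629 km.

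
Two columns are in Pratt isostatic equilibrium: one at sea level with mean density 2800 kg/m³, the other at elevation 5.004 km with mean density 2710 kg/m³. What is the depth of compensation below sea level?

ρ_ref D = ρ (D + h) → D (ρ_ref − ρ) = ρ h.
D = ρ h/(ρ_ref − ρ) = 2710 × 5.004 km/(2800 − 2710) = 151 km.

151 km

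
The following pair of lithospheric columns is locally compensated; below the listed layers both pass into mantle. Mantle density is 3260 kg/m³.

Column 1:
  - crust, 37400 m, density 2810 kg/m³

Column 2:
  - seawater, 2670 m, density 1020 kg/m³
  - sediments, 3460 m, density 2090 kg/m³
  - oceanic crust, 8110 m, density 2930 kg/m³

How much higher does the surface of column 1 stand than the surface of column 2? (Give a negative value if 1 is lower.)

1270 m

For any compensation level in the mantle, the mantle terms cancel and isostasy reduces to e = (Σt_1 − Σt_2) − (Σ(ρt)_1 − Σ(ρt)_2) / ρ_m.
Σt_1 = 37400 m; Σt_2 = 14240 m; Σ(ρt)_1 = 105094000; Σ(ρt)_2 = 33717100 (in m·kg/m³).
e = (37400 − 14240) − (105094000 − 33717100) / 3260 = 1270 m.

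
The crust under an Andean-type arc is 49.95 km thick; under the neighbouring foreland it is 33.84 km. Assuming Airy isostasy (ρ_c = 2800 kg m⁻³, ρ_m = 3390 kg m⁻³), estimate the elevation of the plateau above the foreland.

Excess crust Δ = 49.95 km − 33.84 km = 16.11 km, split between elevation h and root r with h + r = Δ.
Airy balance ρ_c h = (ρ_m − ρ_c) r gives r = h ρ_c/(ρ_m − ρ_c), so h (1 + ρ_c/(ρ_m − ρ_c)) = Δ, i.e. h = Δ (ρ_m − ρ_c)/ρ_m.
h = 16.11 km × 590/3390 = 2.8 km.

2.8 km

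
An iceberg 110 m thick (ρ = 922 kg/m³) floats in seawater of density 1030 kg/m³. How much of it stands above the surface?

Floating equilibrium: submerged depth d = t ρ_obj/ρ_fluid = 110 m × 922/1030 = 98.47 m.
Freeboard = t − d = 110 m − 98.47 m = 11.5 m.

11.5 m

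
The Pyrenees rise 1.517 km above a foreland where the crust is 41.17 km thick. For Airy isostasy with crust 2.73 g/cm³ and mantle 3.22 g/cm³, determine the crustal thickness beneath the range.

51.1 km

Root depth r = h ρ_c / (ρ_m − ρ_c) = 1.517 km × 2.73 / 0.49 = 8.452 km.
Total thickness = T + h + r = 41.17 km + 1.517 km + 8.452 km = 51.1 km.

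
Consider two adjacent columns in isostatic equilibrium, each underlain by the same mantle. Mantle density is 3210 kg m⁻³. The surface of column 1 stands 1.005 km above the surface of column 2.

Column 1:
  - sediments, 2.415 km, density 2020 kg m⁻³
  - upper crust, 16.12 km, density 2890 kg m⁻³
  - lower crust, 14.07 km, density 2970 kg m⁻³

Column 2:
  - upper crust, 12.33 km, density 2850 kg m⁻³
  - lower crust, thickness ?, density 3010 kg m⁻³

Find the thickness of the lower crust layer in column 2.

Take the compensation level at the base of the deeper column (depth z_c below the surface of column 1) and equate Σ ρ_i t_i down to z_c; mantle fills any gap and the z_c terms cancel.
Column 1: 2.415×2020 + 16.12×2890 + 14.07×2970 + (z_c − 32.605)×3210
Column 2: 1.005×0 + 12.33×2850 + x×3010 + (z_c − 1.005 − 12.33 − x)×3210
The z_c×3210 term appears on both sides and cancels. Collect the known terms of each column as K = Σ(ρt)_known − 3210 × (depth of known layers): K_1 = 93253 − 3210×32.605 = −11409.05; K_2 = 35140.5 − 3210×(1.005 + 12.33) = −7664.85.
Balance: K_1 = K_2 − x×(3210 − 3010), so x = (K_2 − K_1)/(3210 − 3010) = 3744.2/200 = 18.7 km.

18.7 km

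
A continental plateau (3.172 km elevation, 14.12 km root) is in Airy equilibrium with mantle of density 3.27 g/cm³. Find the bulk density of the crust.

ρ_c h = (ρ_m − ρ_c) r → ρ_c (h + r) = ρ_m r → ρ_c = ρ_m r / (h + r).
ρ_c = 3.27 × 14.12 km / (3.172 km + 14.12 km) = 2.67 g/cm³.

2.67 g/cm³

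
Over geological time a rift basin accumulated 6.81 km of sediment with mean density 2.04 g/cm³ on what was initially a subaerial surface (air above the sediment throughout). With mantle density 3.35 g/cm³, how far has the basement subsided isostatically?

4.15 km

Subaerial load: s = t ρ_sed / ρ_m = 6.81 km × 2.04/3.35 = 4.15 km.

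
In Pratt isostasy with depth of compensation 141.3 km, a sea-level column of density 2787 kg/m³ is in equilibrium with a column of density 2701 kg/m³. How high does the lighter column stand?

4.5 km

ρ_ref D = ρ (D + h) → h = D (ρ_ref − ρ)/ρ.
h = 141.3 km × (2787 − 2701)/2701 = 4.5 km.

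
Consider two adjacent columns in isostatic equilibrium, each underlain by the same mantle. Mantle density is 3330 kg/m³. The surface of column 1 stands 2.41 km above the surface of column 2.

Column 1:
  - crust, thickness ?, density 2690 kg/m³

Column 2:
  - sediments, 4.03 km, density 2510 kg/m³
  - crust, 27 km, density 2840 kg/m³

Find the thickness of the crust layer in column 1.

Take the compensation level at the base of the deeper column (depth z_c below the surface of column 1) and equate Σ ρ_i t_i down to z_c; mantle fills any gap and the z_c terms cancel.
Column 1: x×2690 + (z_c − 0 − x)×3330
Column 2: 2.41×0 + 4.03×2510 + 27×2840 + (z_c − 2.41 − 31.03)×3330
The z_c×3330 term appears on both sides and cancels. Collect the known terms of each column as K = Σ(ρt)_known − 3330 × (depth of known layers): K_1 = 0 − 3330×0 = 0; K_2 = 86795.3 − 3330×(2.41 + 31.03) = −24559.9.
Balance: K_1 − x×(3330 − 2690) = K_2, so x = (K_1 − K_2)/(3330 − 2690) = 24559.9/640 = 38.4 km.

38.4 km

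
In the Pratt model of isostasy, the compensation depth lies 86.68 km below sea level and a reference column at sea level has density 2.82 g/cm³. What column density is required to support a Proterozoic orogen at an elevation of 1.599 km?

Pratt balance: ρ_ref D = ρ (D + h).
ρ = ρ_ref D/(D + h) = 2.82 × 86.68 km/(86.68 km + 1.599 km) = 2.77 g/cm³.

2.77 g/cm³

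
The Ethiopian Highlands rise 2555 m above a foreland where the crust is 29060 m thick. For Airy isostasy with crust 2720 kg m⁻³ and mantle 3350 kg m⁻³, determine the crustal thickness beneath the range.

Root depth r = h ρ_c / (ρ_m − ρ_c) = 2555 m × 2720 / 630 = 11030 m.
Total thickness = T + h + r = 29060 m + 2555 m + 11030 m = 42600 m.

42600 m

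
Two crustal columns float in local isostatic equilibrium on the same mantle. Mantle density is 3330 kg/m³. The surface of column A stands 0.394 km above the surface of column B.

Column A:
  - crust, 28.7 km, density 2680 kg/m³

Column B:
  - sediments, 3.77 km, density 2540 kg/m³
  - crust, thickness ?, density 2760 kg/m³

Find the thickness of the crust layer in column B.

25.2 km

Take the compensation level at the base of the deeper column (depth z_c below the surface of column A) and equate Σ ρ_i t_i down to z_c; mantle fills any gap and the z_c terms cancel.
Column A: 28.7×2680 + (z_c − 28.7)×3330
Column B: 0.394×0 + 3.77×2540 + x×2760 + (z_c − 0.394 − 3.77 − x)×3330
The z_c×3330 term appears on both sides and cancels. Collect the known terms of each column as K = Σ(ρt)_known − 3330 × (depth of known layers): K_A = 76916 − 3330×28.7 = −18655; K_B = 9575.8 − 3330×(0.394 + 3.77) = −4290.32.
Balance: K_A = K_B − x×(3330 − 2760), so x = (K_B − K_A)/(3330 − 2760) = 14364.7/570 = 25.2 km.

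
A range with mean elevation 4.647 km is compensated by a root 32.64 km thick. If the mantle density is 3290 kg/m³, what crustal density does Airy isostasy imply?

2880 kg/m³

ρ_c h = (ρ_m − ρ_c) r → ρ_c (h + r) = ρ_m r → ρ_c = ρ_m r / (h + r).
ρ_c = 3290 × 32.64 km / (4.647 km + 32.64 km) = 2880 kg/m³.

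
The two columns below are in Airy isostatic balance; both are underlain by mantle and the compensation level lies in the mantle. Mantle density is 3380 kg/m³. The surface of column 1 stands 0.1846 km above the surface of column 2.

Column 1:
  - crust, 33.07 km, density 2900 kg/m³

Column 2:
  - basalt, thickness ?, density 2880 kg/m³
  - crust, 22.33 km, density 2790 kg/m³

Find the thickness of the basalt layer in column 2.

4.15 km

Take the compensation level at the base of the deeper column (depth z_c below the surface of column 1) and equate Σ ρ_i t_i down to z_c; mantle fills any gap and the z_c terms cancel.
Column 1: 33.07×2900 + (z_c − 33.07)×3380
Column 2: 0.1846×0 + x×2880 + 22.33×2790 + (z_c − 0.1846 − 22.33 − x)×3380
The z_c×3380 term appears on both sides and cancels. Collect the known terms of each column as K = Σ(ρt)_known − 3380 × (depth of known layers): K_1 = 95903 − 3380×33.07 = −15873.6; K_2 = 62300.7 − 3380×(0.1846 + 22.33) = −13798.648.
Balance: K_1 = K_2 − x×(3380 − 2880), so x = (K_2 − K_1)/(3380 − 2880) = 2074.95/500 = 4.15 km.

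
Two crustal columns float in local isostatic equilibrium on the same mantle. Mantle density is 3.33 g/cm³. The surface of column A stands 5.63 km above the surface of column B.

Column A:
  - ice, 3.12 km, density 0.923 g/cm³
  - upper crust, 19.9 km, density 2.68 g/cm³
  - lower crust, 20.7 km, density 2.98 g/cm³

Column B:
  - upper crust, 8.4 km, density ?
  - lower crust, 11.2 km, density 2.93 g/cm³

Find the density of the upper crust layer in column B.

Take the compensation level at the base of the deeper column (depth z_c below the surface of column A) and equate Σ ρ_i t_i down to z_c; mantle fills any gap and the z_c terms cancel.
Column A: 3.12×0.923 + 19.9×2.68 + 20.7×2.98 + (z_c − 43.72)×3.33
Column B: 5.63×0 + 8.4×ρ + 11.2×2.93 + (z_c − 5.63 − 19.6)×3.33
The z_c×3.33 term appears on both sides and cancels. Collect the known terms of each column as K = Σ(ρt)_known − 3.33 × (depth of known layers): K_A = 117.89776 − 3.33×43.72 = −27.68984; K_B = 32.816 − 3.33×(5.63 + 19.6) = −51.1999.
Balance: K_A = K_B + 8.4×ρ, so ρ = (K_A − K_B)/8.4 = 23.5101/8.4 = 2.8 g/cm³.

2.8 g/cm³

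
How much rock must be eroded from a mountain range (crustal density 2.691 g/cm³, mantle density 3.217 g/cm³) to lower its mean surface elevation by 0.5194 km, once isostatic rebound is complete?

3.18 km

Net drop Δ = e − u = e − e ρ_c/ρ_m = e (ρ_m − ρ_c)/ρ_m.
e = Δ ρ_m/(ρ_m − ρ_c) = 0.5194 km × 3.217/0.526 = 3.18 km.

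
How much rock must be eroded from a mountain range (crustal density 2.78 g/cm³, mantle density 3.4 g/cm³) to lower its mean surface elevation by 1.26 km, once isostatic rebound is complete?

6.91 km

Net drop Δ = e − u = e − e ρ_c/ρ_m = e (ρ_m − ρ_c)/ρ_m.
e = Δ ρ_m/(ρ_m − ρ_c) = 1.26 km × 3.4/0.62 = 6.91 km.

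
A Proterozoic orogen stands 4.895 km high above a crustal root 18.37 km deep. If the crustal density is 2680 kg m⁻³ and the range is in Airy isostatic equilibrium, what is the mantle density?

3390 kg m⁻³

Airy balance: ρ_c h = (ρ_m − ρ_c) r → ρ_m = ρ_c (1 + h/r).
ρ_m = 2680 × (1 + 4.895 km/18.37 km) = 3390 kg m⁻³.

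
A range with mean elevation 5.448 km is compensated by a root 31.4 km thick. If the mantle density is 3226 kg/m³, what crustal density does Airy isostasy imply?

2750 kg/m³

ρ_c h = (ρ_m − ρ_c) r → ρ_c (h + r) = ρ_m r → ρ_c = ρ_m r / (h + r).
ρ_c = 3226 × 31.4 km / (5.448 km + 31.4 km) = 2750 kg/m³.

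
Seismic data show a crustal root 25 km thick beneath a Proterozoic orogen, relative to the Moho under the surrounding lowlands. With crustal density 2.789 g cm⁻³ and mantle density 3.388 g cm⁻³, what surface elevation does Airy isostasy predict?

5.37 km

Balancing pressure at the compensation depth: ρ_c h = (ρ_m − ρ_c) r.
h = r (ρ_m − ρ_c) / ρ_c = 25 km × (3.388 − 2.789) / 2.789 = 5.37 km.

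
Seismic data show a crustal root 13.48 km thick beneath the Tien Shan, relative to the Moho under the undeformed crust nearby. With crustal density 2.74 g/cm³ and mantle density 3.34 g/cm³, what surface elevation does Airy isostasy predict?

2.95 km

In Airy isostatic equilibrium: ρ_c h = (ρ_m − ρ_c) r.
h = r (ρ_m − ρ_c) / ρ_c = 13.48 km × (3.34 − 2.74) / 2.74 = 2.95 km.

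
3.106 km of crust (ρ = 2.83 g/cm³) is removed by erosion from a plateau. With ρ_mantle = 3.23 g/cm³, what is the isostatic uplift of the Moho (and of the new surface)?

Unloading: uplift u = e ρ_c/ρ_m = 3.106 km × 2.83/3.23 = 2.72 km.

2.72 km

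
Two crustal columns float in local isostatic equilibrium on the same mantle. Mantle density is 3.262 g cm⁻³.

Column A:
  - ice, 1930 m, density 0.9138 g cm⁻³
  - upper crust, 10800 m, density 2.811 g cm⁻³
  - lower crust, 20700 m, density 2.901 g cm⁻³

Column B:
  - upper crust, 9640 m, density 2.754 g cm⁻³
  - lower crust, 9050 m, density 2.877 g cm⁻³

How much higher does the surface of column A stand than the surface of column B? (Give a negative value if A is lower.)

2600 m

For any compensation level in the mantle, the mantle terms cancel and isostasy reduces to e = (Σt_A − Σt_B) − (Σ(ρt)_A − Σ(ρt)_B) / ρ_m.
Σt_A = 33430 m; Σt_B = 18690 m; Σ(ρt)_A = 92173.134; Σ(ρt)_B = 52585.41 (in m·g cm⁻³).
e = (33430 − 18690) − (92173.134 − 52585.41) / 3.262 = 2600 m.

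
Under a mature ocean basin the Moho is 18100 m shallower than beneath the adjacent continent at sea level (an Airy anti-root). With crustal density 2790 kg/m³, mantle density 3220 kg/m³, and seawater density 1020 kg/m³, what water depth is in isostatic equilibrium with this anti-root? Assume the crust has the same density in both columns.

Replacing a thickness d of crust by seawater at the top must be balanced by replacing crust with mantle at the base: d (ρ_c − ρ_w) = a (ρ_m − ρ_c).
d = a (ρ_m − ρ_c)/(ρ_c − ρ_w) = 18100 m × 430/1770 = 4400 m.

4400 m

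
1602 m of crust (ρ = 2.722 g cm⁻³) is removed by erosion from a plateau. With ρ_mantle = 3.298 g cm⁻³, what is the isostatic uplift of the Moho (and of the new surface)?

Unloading: uplift u = e ρ_c/ρ_m = 1602 m × 2.722/3.298 = 1320 m.

1320 m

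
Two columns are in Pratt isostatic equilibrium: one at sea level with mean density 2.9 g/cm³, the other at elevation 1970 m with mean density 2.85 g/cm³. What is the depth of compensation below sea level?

ρ_ref D = ρ (D + h) → D (ρ_ref − ρ) = ρ h.
D = ρ h/(ρ_ref − ρ) = 2.85 × 1970 m/(2.9 − 2.85) = 112000 m.

112000 m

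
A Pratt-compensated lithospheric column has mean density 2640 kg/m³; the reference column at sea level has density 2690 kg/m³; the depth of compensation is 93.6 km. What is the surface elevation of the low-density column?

1.77 km

ρ_ref D = ρ (D + h) → h = D (ρ_ref − ρ)/ρ.
h = 93.6 km × (2690 − 2640)/2640 = 1.77 km.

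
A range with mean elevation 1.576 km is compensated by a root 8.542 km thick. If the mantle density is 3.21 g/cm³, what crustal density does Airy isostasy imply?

2.71 g/cm³

ρ_c h = (ρ_m − ρ_c) r → ρ_c (h + r) = ρ_m r → ρ_c = ρ_m r / (h + r).
ρ_c = 3.21 × 8.542 km / (1.576 km + 8.542 km) = 2.71 g/cm³.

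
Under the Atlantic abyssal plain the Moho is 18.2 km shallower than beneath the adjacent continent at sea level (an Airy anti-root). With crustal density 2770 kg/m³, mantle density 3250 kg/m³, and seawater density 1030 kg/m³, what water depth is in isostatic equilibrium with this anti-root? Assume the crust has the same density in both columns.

5.02 km

Replacing a thickness d of crust by seawater at the top must be balanced by replacing crust with mantle at the base: d (ρ_c − ρ_w) = a (ρ_m − ρ_c).
d = a (ρ_m − ρ_c)/(ρ_c − ρ_w) = 18.2 km × 480/1740 = 5.02 km.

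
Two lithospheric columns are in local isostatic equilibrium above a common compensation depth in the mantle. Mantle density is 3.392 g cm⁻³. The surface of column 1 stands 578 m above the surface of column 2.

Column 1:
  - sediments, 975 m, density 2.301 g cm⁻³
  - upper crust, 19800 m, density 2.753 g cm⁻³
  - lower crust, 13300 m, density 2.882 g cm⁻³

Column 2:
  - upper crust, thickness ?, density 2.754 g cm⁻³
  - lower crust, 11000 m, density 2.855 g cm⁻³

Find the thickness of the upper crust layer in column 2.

19800 m

Take the compensation level at the base of the deeper column (depth z_c below the surface of column 1) and equate Σ ρ_i t_i down to z_c; mantle fills any gap and the z_c terms cancel.
Column 1: 975×2.301 + 19800×2.753 + 13300×2.882 + (z_c − 34075)×3.392
Column 2: 578×0 + x×2.754 + 11000×2.855 + (z_c − 578 − 11000 − x)×3.392
The z_c×3.392 term appears on both sides and cancels. Collect the known terms of each column as K = Σ(ρt)_known − 3.392 × (depth of known layers): K_1 = 95083.475 − 3.392×34075 = −20498.925; K_2 = 31405 − 3.392×(578 + 11000) = −7867.576.
Balance: K_1 = K_2 − x×(3.392 − 2.754), so x = (K_2 − K_1)/(3.392 − 2.754) = 12631.3/0.638 = 19800 m.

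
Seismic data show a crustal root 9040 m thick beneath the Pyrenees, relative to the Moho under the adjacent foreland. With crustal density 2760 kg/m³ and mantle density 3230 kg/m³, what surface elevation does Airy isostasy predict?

Isostatic balance requires: ρ_c h = (ρ_m − ρ_c) r.
h = r (ρ_m − ρ_c) / ρ_c = 9040 m × (3230 − 2760) / 2760 = 1540 m.

1540 m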